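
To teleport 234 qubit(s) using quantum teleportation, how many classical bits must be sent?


Quantum teleportation requires 2 classical bits per qubit teleported.
234 qubit(s) -> 2 * 234 = 468 classical bits

468


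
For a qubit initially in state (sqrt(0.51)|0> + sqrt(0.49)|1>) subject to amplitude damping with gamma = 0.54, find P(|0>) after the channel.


For amplitude damping with parameter gamma on state sqrt(a)|0> + sqrt(b)|1>:
alpha^2 = 0.51, beta^2 = 0.49
P(|0>) = alpha^2 + gamma * beta^2
= 0.51 + 0.54 * 0.49
= 0.51 + 0.2646
= 0.7746

0.7746


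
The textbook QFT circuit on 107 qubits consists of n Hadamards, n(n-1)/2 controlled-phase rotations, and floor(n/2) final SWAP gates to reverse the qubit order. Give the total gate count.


Hadamard gates: 107
Controlled rotations: n*(n-1)/2 = 107*106/2 = 5671
SWAP gates: floor(n/2) = floor(107/2) = 53
Total = 107 + 5671 + 53
= 5831

5831


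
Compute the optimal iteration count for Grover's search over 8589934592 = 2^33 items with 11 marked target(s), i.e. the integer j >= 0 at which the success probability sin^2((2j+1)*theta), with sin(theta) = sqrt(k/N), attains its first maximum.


After j Grover iterations the success probability is P(j) = sin^2((2j+1)*theta), where sin(theta) = sqrt(k/N).
N = 2^33 = 8589934592, k = 11
sin(theta) = sqrt(k/N) = 3.578503235e-05
theta = arcsin(sqrt(k/N)) = 3.578503235e-05 rad
P(j) reaches its first maximum when (2j+1)*theta is as close as possible to pi/2, i.e. j = round(pi/(4*theta) - 1/2).
pi/(4*theta) - 1/2 = 21947.1723
(For comparison, the common estimate pi/4 * sqrt(N/k) = 21947.6723; the exact maximiser is used here.)
Optimal iterations = 21947

21947


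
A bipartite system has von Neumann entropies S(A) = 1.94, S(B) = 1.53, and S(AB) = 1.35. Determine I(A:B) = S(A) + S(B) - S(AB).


I(A:B) = S(A) + S(B) - S(AB)
= 1.94 + 1.53 - 1.35
= 2.1200

2.1200


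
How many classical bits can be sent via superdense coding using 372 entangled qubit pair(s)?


Superdense coding allows 2 classical bits per shared entangled pair.
372 pair(s) -> 2 * 372 = 744 classical bits

744


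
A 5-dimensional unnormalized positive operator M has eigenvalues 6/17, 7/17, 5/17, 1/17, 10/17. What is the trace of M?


tr(M) = sum of eigenvalues
= 6/17 + 7/17 + 5/17 + 1/17 + 10/17
= 29/17
= 1.7059

1.7059


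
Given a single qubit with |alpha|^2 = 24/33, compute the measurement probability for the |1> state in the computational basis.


|alpha|^2 = 24/33 = 0.7273
|beta|^2 = 1 - 24/33 = 9/33 = 0.2727
P(|1>) = |beta|^2 = 0.2727

0.2727


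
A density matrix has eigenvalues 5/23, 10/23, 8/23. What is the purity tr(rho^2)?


tr(rho^2) = sum of eigenvalues squared
= (5/23)^2 + (10/23)^2 + (8/23)^2
= (25 + 100 + 64) / 529
= 189/529
= 0.3573

0.3573


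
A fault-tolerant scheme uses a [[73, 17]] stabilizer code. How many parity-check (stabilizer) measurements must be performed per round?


For an [[n,k]] stabilizer code:
Number of stabilizer generators = n - k
= 73 - 17
= 56

56


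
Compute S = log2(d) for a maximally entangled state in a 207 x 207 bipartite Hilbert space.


For a maximally entangled state in d x d:
S = log2(d) = log2(207)
= 7.6935

7.6935


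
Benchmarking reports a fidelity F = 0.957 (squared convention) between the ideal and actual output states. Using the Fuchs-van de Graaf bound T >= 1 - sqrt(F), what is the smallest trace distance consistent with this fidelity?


Fuchs-van de Graaf (squared-fidelity convention): 1 - sqrt(F) <= T <= sqrt(1 - F).
Lower bound: T >= 1 - sqrt(F)
sqrt(F) = sqrt(0.957) = 0.9783
T >= 1 - 0.9783
T >= 0.0217

0.0217


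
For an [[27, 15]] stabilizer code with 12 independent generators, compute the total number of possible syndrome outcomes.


Each stabilizer generator gives a binary (+1 or -1) measurement outcome.
With 12 independent generators:
Total syndromes = 2^12
= 4096

4096


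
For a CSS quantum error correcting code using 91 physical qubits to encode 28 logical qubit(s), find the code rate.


Code rate R = k/n
= 28/91
= 0.3077

0.3077


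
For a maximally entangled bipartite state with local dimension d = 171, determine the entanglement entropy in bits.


For a maximally entangled state in d x d:
S = log2(d) = log2(171)
= 7.4179

7.4179


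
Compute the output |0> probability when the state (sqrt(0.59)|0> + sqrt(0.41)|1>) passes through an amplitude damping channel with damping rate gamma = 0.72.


For amplitude damping with parameter gamma on state sqrt(a)|0> + sqrt(b)|1>:
alpha^2 = 0.59, beta^2 = 0.41
P(|0>) = alpha^2 + gamma * beta^2
= 0.59 + 0.72 * 0.41
= 0.59 + 0.2952
= 0.8852

0.8852


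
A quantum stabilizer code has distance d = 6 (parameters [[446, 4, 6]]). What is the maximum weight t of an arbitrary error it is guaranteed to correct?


Code parameters: [[446, 4, 6]], distance d = 6.
Number of correctable errors = floor((d-1)/2)
= floor((6 - 1)/2)
= floor(5/2)
= 2

2


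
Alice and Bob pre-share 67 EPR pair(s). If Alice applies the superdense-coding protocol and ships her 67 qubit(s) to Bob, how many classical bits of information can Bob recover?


Superdense coding allows 2 classical bits per shared entangled pair.
67 pair(s) -> 2 * 67 = 134 classical bits

134


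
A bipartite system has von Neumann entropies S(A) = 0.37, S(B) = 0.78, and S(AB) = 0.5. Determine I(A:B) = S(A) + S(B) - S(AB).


I(A:B) = S(A) + S(B) - S(AB)
= 0.37 + 0.78 - 0.5
= 0.6500

0.6500


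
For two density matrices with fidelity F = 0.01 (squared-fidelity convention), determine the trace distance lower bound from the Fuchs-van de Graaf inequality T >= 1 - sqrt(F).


Fuchs-van de Graaf (squared-fidelity convention): 1 - sqrt(F) <= T <= sqrt(1 - F).
Lower bound: T >= 1 - sqrt(F)
sqrt(F) = sqrt(0.01) = 0.1000
T >= 1 - 0.1000
T >= 0.9000

0.9000


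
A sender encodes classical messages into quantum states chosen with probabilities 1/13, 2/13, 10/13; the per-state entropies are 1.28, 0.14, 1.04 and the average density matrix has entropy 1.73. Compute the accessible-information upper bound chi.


chi = S(rho) - sum_i p_i * S(rho_i)
Weighted entropy = 1/13 * 1.28 + 2/13 * 0.14 + 10/13 * 1.04
= 0.9200
chi = 1.73 - 0.9200
= 0.8100

0.8100


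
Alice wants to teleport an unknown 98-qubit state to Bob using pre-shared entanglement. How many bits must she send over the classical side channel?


Quantum teleportation requires 2 classical bits per qubit teleported.
98 qubit(s) -> 2 * 98 = 196 classical bits

196


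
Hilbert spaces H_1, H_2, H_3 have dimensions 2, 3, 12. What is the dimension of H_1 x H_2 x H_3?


dim(H_1 x H_2 x H_3) = 2 * 3 * 12
= 6 * 12
= 72

72


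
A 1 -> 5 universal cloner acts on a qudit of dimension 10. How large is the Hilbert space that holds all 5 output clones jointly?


Output space = H^(tensor 5) where dim(H) = 10
dim = 10^5
= 100 (after 2 factors)
= 1000 (after 3 factors)
= 10000 (after 4 factors)
= 100000 (after 5 factors)
= 100000

100000


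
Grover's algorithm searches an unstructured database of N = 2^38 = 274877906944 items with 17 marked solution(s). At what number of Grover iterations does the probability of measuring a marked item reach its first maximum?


After j Grover iterations the success probability is P(j) = sin^2((2j+1)*theta), where sin(theta) = sqrt(k/N).
N = 2^38 = 274877906944, k = 17
sin(theta) = sqrt(k/N) = 7.864199878e-06
theta = arcsin(sqrt(k/N)) = 7.864199878e-06 rad
P(j) reaches its first maximum when (2j+1)*theta is as close as possible to pi/2, i.e. j = round(pi/(4*theta) - 1/2).
pi/(4*theta) - 1/2 = 99869.5663
(For comparison, the common estimate pi/4 * sqrt(N/k) = 99870.0663; the exact maximiser is used here.)
Optimal iterations = 99870

99870


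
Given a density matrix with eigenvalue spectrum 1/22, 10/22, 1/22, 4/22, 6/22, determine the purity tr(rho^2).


tr(rho^2) = sum of eigenvalues squared
= (1/22)^2 + (10/22)^2 + (1/22)^2 + (4/22)^2 + (6/22)^2
= (1 + 100 + 1 + 16 + 36) / 484
= 154/484
= 0.3182

0.3182


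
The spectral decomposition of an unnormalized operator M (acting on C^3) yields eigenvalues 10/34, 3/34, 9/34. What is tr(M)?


tr(M) = sum of eigenvalues
= 10/34 + 3/34 + 9/34
= 22/34
= 0.6471

0.6471


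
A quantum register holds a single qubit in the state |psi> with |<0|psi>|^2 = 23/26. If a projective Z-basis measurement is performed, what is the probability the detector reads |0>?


|alpha|^2 = 23/26 = 0.8846
|beta|^2 = 1 - 23/26 = 3/26 = 0.1154
P(|0>) = |alpha|^2 = 0.8846

0.8846


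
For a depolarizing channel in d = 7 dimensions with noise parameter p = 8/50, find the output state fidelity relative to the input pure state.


F = (1-p) + p/d
= (1 - 0.1600) + 0.1600/7
= 0.8400 + 0.0229
= 0.8629

0.8629


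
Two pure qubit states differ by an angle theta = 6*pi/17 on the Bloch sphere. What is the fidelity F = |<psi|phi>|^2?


For states separated by angle theta on Bloch sphere:
F = cos^2(theta/2)
theta = 6*pi/17 = 1.1088
theta/2 = 0.5544
cos(theta/2) = 0.8502
F = 0.7229

0.7229


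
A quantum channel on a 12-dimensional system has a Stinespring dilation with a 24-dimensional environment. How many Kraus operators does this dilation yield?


Tracing out the environment in an orthonormal basis {|i>_E} gives Kraus operators K_i = <i|_E U |0>_E.
Number of Kraus operators = dim(H_env) = d_env
= 24

24


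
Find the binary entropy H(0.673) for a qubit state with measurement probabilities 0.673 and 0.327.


S = -p*log2(p) - (1-p)*log2(1-p)
p = 0.6730, 1-p = 0.3270
= -0.6730 * log2(0.6730) - 0.3270 * log2(0.3270)
= -(-0.3845) - (-0.5273)
= 0.9118

0.9118


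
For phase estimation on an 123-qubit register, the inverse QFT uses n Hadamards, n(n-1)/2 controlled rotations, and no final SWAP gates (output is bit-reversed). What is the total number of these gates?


Hadamard gates: 123
Controlled rotations: n*(n-1)/2 = 123*122/2 = 7503
SWAP gates: 0 (omitted)
Total = 123 + 7503
= 7626

7626


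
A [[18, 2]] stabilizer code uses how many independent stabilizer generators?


For an [[n,k]] stabilizer code:
Number of stabilizer generators = n - k
= 18 - 2
= 16

16


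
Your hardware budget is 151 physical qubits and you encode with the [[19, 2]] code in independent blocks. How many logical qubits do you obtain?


Each code block uses 19 physical qubits for 2 logical qubit(s).
Number of complete blocks = floor(151 / 19) = 7
Logical qubits = 7 * 2
= 14

14


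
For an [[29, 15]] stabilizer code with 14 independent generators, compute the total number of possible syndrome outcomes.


Each stabilizer generator gives a binary (+1 or -1) measurement outcome.
With 14 independent generators:
Total syndromes = 2^14
= 16384

16384


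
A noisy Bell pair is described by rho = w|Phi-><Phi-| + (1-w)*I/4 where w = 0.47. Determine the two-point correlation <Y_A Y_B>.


|Phi-> = (|00> - |11>)/sqrt(2)
For the pure Bell state, <Y_A Y_B> = +1 (Bell-state Pauli correlator).
The maximally-mixed part I/4 has tr(I/4 * P tensor P) = 0 for any traceless Pauli P.
So <Y_A Y_B>_rho = w * (+1) + (1 - w) * 0
= 0.47 * (+1)
= 0.4700

0.4700


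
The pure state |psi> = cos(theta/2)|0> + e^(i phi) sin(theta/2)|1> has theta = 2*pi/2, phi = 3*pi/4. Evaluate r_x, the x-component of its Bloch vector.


theta = 3.1416, phi = 2.3562
r_x = sin(theta)*cos(phi) = 0.0000 * -0.7071
r_x = 0.0000

0.0000


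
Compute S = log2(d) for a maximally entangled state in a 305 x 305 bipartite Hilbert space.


For a maximally entangled state in d x d:
S = log2(d) = log2(305)
= 8.2527

8.2527


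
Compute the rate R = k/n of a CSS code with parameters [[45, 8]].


Code rate R = k/n
= 8/45
= 0.1778

0.1778


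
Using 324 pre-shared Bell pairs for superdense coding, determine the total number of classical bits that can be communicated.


Superdense coding allows 2 classical bits per shared entangled pair.
324 pair(s) -> 2 * 324 = 648 classical bits

648


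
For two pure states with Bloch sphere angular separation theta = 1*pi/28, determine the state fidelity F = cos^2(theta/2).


For states separated by angle theta on Bloch sphere:
F = cos^2(theta/2)
theta = 1*pi/28 = 0.1122
theta/2 = 0.0561
cos(theta/2) = 0.9984
F = 0.9969

0.9969


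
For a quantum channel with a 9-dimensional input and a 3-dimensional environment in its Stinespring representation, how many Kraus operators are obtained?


Tracing out the environment in an orthonormal basis {|i>_E} gives Kraus operators K_i = <i|_E U |0>_E.
Number of Kraus operators = dim(H_env) = d_env
= 3

3


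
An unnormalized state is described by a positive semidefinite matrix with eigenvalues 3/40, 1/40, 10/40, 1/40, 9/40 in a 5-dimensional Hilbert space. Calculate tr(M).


tr(M) = sum of eigenvalues
= 3/40 + 1/40 + 10/40 + 1/40 + 9/40
= 24/40
= 0.6000

0.6000


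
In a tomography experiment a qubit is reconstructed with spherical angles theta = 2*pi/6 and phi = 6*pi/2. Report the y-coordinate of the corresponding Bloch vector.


theta = 1.0472, phi = 9.4248
r_y = sin(theta)*sin(phi) = 0.8660 * 0.0000
r_y = 0.0000

0.0000


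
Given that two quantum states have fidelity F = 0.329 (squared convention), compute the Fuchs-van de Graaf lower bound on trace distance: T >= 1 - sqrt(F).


Fuchs-van de Graaf (squared-fidelity convention): 1 - sqrt(F) <= T <= sqrt(1 - F).
Lower bound: T >= 1 - sqrt(F)
sqrt(F) = sqrt(0.329) = 0.5736
T >= 1 - 0.5736
T >= 0.4264

0.4264


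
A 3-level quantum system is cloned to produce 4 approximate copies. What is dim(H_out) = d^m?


Output space = H^(tensor 4) where dim(H) = 3
dim = 3^4
= 9 (after 2 factors)
= 27 (after 3 factors)
= 81 (after 4 factors)
= 81

81


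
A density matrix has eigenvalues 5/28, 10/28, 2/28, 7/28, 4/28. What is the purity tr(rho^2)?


tr(rho^2) = sum of eigenvalues squared
= (5/28)^2 + (10/28)^2 + (2/28)^2 + (7/28)^2 + (4/28)^2
= (25 + 100 + 4 + 49 + 16) / 784
= 194/784
= 0.2474

0.2474


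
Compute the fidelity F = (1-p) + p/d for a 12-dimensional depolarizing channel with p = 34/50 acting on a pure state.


F = (1-p) + p/d
= (1 - 0.6800) + 0.6800/12
= 0.3200 + 0.0567
= 0.3767

0.3767


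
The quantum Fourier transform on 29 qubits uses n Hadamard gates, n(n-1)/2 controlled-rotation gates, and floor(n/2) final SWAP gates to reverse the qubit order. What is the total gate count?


Hadamard gates: 29
Controlled rotations: n*(n-1)/2 = 29*28/2 = 406
SWAP gates: floor(n/2) = floor(29/2) = 14
Total = 29 + 406 + 14
= 449

449


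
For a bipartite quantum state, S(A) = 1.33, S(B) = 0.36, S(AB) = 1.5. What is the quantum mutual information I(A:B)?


I(A:B) = S(A) + S(B) - S(AB)
= 1.33 + 0.36 - 1.5
= 0.1900

0.1900


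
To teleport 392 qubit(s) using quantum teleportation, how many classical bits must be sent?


Quantum teleportation requires 2 classical bits per qubit teleported.
392 qubit(s) -> 2 * 392 = 784 classical bits

784


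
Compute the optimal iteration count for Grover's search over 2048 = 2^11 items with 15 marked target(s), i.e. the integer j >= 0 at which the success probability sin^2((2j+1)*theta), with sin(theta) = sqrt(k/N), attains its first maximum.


After j Grover iterations the success probability is P(j) = sin^2((2j+1)*theta), where sin(theta) = sqrt(k/N).
N = 2^11 = 2048, k = 15
sin(theta) = sqrt(k/N) = 0.08558164961
theta = arcsin(sqrt(k/N)) = 0.08568646523 rad
P(j) reaches its first maximum when (2j+1)*theta is as close as possible to pi/2, i.e. j = round(pi/(4*theta) - 1/2).
pi/(4*theta) - 1/2 = 8.6660
(For comparison, the common estimate pi/4 * sqrt(N/k) = 9.1772; the exact maximiser is used here.)
Optimal iterations = 9

9


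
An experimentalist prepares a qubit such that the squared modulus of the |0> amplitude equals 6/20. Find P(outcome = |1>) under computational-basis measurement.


|alpha|^2 = 6/20 = 0.3000
|beta|^2 = 1 - 6/20 = 14/20 = 0.7000
P(|1>) = |beta|^2 = 0.7000

0.7000


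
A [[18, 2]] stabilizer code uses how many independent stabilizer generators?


For an [[n,k]] stabilizer code:
Number of stabilizer generators = n - k
= 18 - 2
= 16

16


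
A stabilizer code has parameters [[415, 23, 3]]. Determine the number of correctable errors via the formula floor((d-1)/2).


Code parameters: [[415, 23, 3]], distance d = 3.
Number of correctable errors = floor((d-1)/2)
= floor((3 - 1)/2)
= floor(2/2)
= 1

1


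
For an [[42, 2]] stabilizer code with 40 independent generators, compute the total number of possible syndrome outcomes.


Each stabilizer generator gives a binary (+1 or -1) measurement outcome.
With 40 independent generators:
Total syndromes = 2^40
= 1099511627776

1099511627776


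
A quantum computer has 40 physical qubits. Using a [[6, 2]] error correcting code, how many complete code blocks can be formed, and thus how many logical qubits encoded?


Each code block uses 6 physical qubits for 2 logical qubit(s).
Number of complete blocks = floor(40 / 6) = 6
Logical qubits = 6 * 2
= 12

12


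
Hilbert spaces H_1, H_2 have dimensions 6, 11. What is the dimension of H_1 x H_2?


dim(H_1 x H_2) = 6 * 11
= 66

66


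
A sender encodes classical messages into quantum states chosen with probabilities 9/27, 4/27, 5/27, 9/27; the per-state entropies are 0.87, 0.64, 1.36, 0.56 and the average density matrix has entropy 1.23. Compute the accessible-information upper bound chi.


chi = S(rho) - sum_i p_i * S(rho_i)
Weighted entropy = 9/27 * 0.87 + 4/27 * 0.64 + 5/27 * 1.36 + 9/27 * 0.56
= 0.8233
chi = 1.23 - 0.8233
= 0.4067

0.4067


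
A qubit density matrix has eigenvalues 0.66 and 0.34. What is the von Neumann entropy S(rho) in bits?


S = -p*log2(p) - (1-p)*log2(1-p)
p = 0.6600, 1-p = 0.3400
= -0.6600 * log2(0.6600) - 0.3400 * log2(0.3400)
= -(-0.3956) - (-0.5292)
= 0.9248

0.9248


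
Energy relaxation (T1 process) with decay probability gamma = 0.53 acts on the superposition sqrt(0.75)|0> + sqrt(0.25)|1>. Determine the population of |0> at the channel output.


For amplitude damping with parameter gamma on state sqrt(a)|0> + sqrt(b)|1>:
alpha^2 = 0.75, beta^2 = 0.25
P(|0>) = alpha^2 + gamma * beta^2
= 0.75 + 0.53 * 0.25
= 0.75 + 0.1325
= 0.8825

0.8825


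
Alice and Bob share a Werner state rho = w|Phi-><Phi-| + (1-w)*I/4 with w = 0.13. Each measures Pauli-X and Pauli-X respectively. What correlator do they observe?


|Phi-> = (|00> - |11>)/sqrt(2)
For the pure Bell state, <X_A X_B> = -1 (Bell-state Pauli correlator).
The maximally-mixed part I/4 has tr(I/4 * P tensor P) = 0 for any traceless Pauli P.
So <X_A X_B>_rho = w * (-1) + (1 - w) * 0
= 0.13 * (-1)
= -0.1300

-0.1300


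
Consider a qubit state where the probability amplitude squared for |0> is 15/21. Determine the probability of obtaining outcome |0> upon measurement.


|alpha|^2 = 15/21 = 0.7143
|beta|^2 = 1 - 15/21 = 6/21 = 0.2857
P(|0>) = |alpha|^2 = 0.7143

0.7143


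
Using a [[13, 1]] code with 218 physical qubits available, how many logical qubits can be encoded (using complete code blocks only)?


Each code block uses 13 physical qubits for 1 logical qubit(s).
Number of complete blocks = floor(218 / 13) = 16
Logical qubits = 16 * 1
= 16

16


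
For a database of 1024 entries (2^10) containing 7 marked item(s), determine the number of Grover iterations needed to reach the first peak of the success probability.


After j Grover iterations the success probability is P(j) = sin^2((2j+1)*theta), where sin(theta) = sqrt(k/N).
N = 2^10 = 1024, k = 7
sin(theta) = sqrt(k/N) = 0.08267972847
theta = arcsin(sqrt(k/N)) = 0.08277421834 rad
P(j) reaches its first maximum when (2j+1)*theta is as close as possible to pi/2, i.e. j = round(pi/(4*theta) - 1/2).
pi/(4*theta) - 1/2 = 8.9884
(For comparison, the common estimate pi/4 * sqrt(N/k) = 9.4993; the exact maximiser is used here.)
Optimal iterations = 9

9


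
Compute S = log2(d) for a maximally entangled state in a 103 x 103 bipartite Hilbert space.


For a maximally entangled state in d x d:
S = log2(d) = log2(103)
= 6.6865

6.6865


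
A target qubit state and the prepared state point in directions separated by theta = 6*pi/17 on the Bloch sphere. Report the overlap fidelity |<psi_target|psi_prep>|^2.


For states separated by angle theta on Bloch sphere:
F = cos^2(theta/2)
theta = 6*pi/17 = 1.1088
theta/2 = 0.5544
cos(theta/2) = 0.8502
F = 0.7229

0.7229


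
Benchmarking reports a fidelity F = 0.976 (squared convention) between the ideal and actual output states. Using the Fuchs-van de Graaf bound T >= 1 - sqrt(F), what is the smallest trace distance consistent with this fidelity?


Fuchs-van de Graaf (squared-fidelity convention): 1 - sqrt(F) <= T <= sqrt(1 - F).
Lower bound: T >= 1 - sqrt(F)
sqrt(F) = sqrt(0.976) = 0.9879
T >= 1 - 0.9879
T >= 0.0121

0.0121


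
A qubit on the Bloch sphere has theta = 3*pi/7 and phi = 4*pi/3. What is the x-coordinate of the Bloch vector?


theta = 1.3464, phi = 4.1888
r_x = sin(theta)*cos(phi) = 0.9749 * -0.5000
r_x = -0.4875

-0.4875


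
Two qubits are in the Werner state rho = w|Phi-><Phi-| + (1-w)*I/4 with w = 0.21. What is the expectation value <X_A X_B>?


|Phi-> = (|00> - |11>)/sqrt(2)
For the pure Bell state, <X_A X_B> = -1 (Bell-state Pauli correlator).
The maximally-mixed part I/4 has tr(I/4 * P tensor P) = 0 for any traceless Pauli P.
So <X_A X_B>_rho = w * (-1) + (1 - w) * 0
= 0.21 * (-1)
= -0.2100

-0.2100


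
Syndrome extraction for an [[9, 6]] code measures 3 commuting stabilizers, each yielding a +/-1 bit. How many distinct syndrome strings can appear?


Each stabilizer generator gives a binary (+1 or -1) measurement outcome.
With 3 independent generators:
Total syndromes = 2^3
= 8

8


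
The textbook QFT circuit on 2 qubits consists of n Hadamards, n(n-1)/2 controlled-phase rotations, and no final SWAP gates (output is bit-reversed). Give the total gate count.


Hadamard gates: 2
Controlled rotations: n*(n-1)/2 = 2*1/2 = 1
SWAP gates: 0 (omitted)
Total = 2 + 1
= 3

3


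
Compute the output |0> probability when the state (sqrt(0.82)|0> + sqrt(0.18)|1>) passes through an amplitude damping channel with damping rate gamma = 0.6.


For amplitude damping with parameter gamma on state sqrt(a)|0> + sqrt(b)|1>:
alpha^2 = 0.82, beta^2 = 0.18
P(|0>) = alpha^2 + gamma * beta^2
= 0.82 + 0.6 * 0.18
= 0.82 + 0.1080
= 0.9280

0.9280


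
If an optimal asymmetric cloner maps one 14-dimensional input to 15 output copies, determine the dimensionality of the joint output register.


Output space = H^(tensor 15) where dim(H) = 14
dim = 14^15
= 196 (after 2 factors)
= 2744 (after 3 factors)
= 38416 (after 4 factors)
= 537824 (after 5 factors)
= 7529536 (after 6 factors)
= 105413504 (after 7 factors)
= 1475789056 (after 8 factors)
= 20661046784 (after 9 factors)
= 289254654976 (after 10 factors)
= 4049565169664 (after 11 factors)
= 56693912375296 (after 12 factors)
= 793714773254144 (after 13 factors)
= 11112006825558016 (after 14 factors)
= 155568095557812224 (after 15 factors)
= 155568095557812224

155568095557812224


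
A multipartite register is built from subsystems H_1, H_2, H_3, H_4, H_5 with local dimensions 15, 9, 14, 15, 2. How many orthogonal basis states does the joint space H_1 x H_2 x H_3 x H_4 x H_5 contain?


dim(H_1 x H_2 x H_3 x H_4 x H_5) = 15 * 9 * 14 * 15 * 2
= 135 * 14 * 15 * 2
= 1890 * 15 * 2
= 28350 * 2
= 56700

56700


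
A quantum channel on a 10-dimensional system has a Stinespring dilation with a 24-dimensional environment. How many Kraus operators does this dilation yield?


Tracing out the environment in an orthonormal basis {|i>_E} gives Kraus operators K_i = <i|_E U |0>_E.
Number of Kraus operators = dim(H_env) = d_env
= 24

24


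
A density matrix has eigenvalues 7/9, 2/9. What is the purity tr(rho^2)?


tr(rho^2) = sum of eigenvalues squared
= (7/9)^2 + (2/9)^2
= (49 + 4) / 81
= 53/81
= 0.6543

0.6543


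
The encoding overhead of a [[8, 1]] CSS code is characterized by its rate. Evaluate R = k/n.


Code rate R = k/n
= 1/8
= 0.1250

0.1250


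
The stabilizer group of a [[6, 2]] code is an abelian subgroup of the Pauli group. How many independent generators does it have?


For an [[n,k]] stabilizer code:
Number of stabilizer generators = n - k
= 6 - 2
= 4

4


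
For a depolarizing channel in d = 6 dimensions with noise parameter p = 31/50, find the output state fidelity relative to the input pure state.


F = (1-p) + p/d
= (1 - 0.6200) + 0.6200/6
= 0.3800 + 0.1033
= 0.4833

0.4833


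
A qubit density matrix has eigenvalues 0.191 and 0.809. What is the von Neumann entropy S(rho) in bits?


S = -p*log2(p) - (1-p)*log2(1-p)
p = 0.1910, 1-p = 0.8090
= -0.1910 * log2(0.1910) - 0.8090 * log2(0.8090)
= -(-0.4562) - (-0.2474)
= 0.7036

0.7036


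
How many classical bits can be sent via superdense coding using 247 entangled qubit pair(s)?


Superdense coding allows 2 classical bits per shared entangled pair.
247 pair(s) -> 2 * 247 = 494 classical bits

494


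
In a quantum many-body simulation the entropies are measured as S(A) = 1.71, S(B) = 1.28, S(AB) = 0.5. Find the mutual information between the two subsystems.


I(A:B) = S(A) + S(B) - S(AB)
= 1.71 + 1.28 - 0.5
= 2.4900

2.4900


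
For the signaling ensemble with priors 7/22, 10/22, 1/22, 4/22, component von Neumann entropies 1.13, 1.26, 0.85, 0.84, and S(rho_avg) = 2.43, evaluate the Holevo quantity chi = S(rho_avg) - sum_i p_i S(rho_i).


chi = S(rho) - sum_i p_i * S(rho_i)
Weighted entropy = 7/22 * 1.13 + 10/22 * 1.26 + 1/22 * 0.85 + 4/22 * 0.84
= 1.1236
chi = 2.43 - 1.1236
= 1.3064

1.3064


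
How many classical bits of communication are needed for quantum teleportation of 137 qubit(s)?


Quantum teleportation requires 2 classical bits per qubit teleported.
137 qubit(s) -> 2 * 137 = 274 classical bits

274


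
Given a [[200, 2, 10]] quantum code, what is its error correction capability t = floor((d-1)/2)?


Code parameters: [[200, 2, 10]], distance d = 10.
Number of correctable errors = floor((d-1)/2)
= floor((10 - 1)/2)
= floor(9/2)
= 4

4


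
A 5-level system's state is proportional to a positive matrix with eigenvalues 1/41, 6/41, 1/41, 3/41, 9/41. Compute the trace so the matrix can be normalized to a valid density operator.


tr(M) = sum of eigenvalues
= 1/41 + 6/41 + 1/41 + 3/41 + 9/41
= 20/41
= 0.4878

0.4878


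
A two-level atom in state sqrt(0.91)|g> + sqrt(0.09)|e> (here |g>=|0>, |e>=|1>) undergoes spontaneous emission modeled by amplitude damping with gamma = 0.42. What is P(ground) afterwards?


For amplitude damping with parameter gamma on state sqrt(a)|0> + sqrt(b)|1>:
alpha^2 = 0.91, beta^2 = 0.09
P(|0>) = alpha^2 + gamma * beta^2
= 0.91 + 0.42 * 0.09
= 0.91 + 0.0378
= 0.9478

0.9478


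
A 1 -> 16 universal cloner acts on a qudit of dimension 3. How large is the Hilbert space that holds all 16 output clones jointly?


Output space = H^(tensor 16) where dim(H) = 3
dim = 3^16
= 9 (after 2 factors)
= 27 (after 3 factors)
= 81 (after 4 factors)
= 243 (after 5 factors)
= 729 (after 6 factors)
= 2187 (after 7 factors)
= 6561 (after 8 factors)
= 19683 (after 9 factors)
= 59049 (after 10 factors)
= 177147 (after 11 factors)
= 531441 (after 12 factors)
= 1594323 (after 13 factors)
= 4782969 (after 14 factors)
= 14348907 (after 15 factors)
= 43046721 (after 16 factors)
= 43046721

43046721


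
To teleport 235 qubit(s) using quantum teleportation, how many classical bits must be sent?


Quantum teleportation requires 2 classical bits per qubit teleported.
235 qubit(s) -> 2 * 235 = 470 classical bits

470


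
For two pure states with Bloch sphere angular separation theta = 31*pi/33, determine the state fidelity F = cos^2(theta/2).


For states separated by angle theta on Bloch sphere:
F = cos^2(theta/2)
theta = 31*pi/33 = 2.9512
theta/2 = 1.4756
cos(theta/2) = 0.0951
F = 0.0090

0.0090


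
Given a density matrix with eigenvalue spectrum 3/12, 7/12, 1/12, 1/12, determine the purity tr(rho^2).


tr(rho^2) = sum of eigenvalues squared
= (3/12)^2 + (7/12)^2 + (1/12)^2 + (1/12)^2
= (9 + 49 + 1 + 1) / 144
= 60/144
= 0.4167

0.4167


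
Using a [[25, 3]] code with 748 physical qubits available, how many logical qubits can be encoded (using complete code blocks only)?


Each code block uses 25 physical qubits for 3 logical qubit(s).
Number of complete blocks = floor(748 / 25) = 29
Logical qubits = 29 * 3
= 87

87


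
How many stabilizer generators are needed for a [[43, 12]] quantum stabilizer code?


For an [[n,k]] stabilizer code:
Number of stabilizer generators = n - k
= 43 - 12
= 31

31


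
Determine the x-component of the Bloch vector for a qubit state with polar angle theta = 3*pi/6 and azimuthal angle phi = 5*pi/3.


theta = 1.5708, phi = 5.2360
r_x = sin(theta)*cos(phi) = 1.0000 * 0.5000
r_x = 0.5000

0.5000


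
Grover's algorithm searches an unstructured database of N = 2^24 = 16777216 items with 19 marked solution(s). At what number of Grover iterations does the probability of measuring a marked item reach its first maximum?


After j Grover iterations the success probability is P(j) = sin^2((2j+1)*theta), where sin(theta) = sqrt(k/N).
N = 2^24 = 16777216, k = 19
sin(theta) = sqrt(k/N) = 0.001064184312
theta = arcsin(sqrt(k/N)) = 0.001064184513 rad
P(j) reaches its first maximum when (2j+1)*theta is as close as possible to pi/2, i.e. j = round(pi/(4*theta) - 1/2).
pi/(4*theta) - 1/2 = 737.5282
(For comparison, the common estimate pi/4 * sqrt(N/k) = 738.0283; the exact maximiser is used here.)
Optimal iterations = 738

738


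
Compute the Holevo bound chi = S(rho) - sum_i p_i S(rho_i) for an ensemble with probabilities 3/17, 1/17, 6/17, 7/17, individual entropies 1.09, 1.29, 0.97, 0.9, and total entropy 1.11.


chi = S(rho) - sum_i p_i * S(rho_i)
Weighted entropy = 3/17 * 1.09 + 1/17 * 1.29 + 6/17 * 0.97 + 7/17 * 0.9
= 0.9812
chi = 1.11 - 0.9812
= 0.1288

0.1288


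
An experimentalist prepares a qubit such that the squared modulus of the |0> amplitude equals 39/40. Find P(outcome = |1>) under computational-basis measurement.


|alpha|^2 = 39/40 = 0.9750
|beta|^2 = 1 - 39/40 = 1/40 = 0.0250
P(|1>) = |beta|^2 = 0.0250

0.0250


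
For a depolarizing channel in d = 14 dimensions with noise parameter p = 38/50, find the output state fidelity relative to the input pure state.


F = (1-p) + p/d
= (1 - 0.7600) + 0.7600/14
= 0.2400 + 0.0543
= 0.2943

0.2943


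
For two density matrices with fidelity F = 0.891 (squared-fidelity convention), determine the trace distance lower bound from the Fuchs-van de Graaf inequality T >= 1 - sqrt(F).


Fuchs-van de Graaf (squared-fidelity convention): 1 - sqrt(F) <= T <= sqrt(1 - F).
Lower bound: T >= 1 - sqrt(F)
sqrt(F) = sqrt(0.891) = 0.9439
T >= 1 - 0.9439
T >= 0.0561

0.0561


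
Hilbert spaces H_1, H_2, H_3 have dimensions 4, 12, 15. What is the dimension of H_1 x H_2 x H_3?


dim(H_1 x H_2 x H_3) = 4 * 12 * 15
= 48 * 15
= 720

720


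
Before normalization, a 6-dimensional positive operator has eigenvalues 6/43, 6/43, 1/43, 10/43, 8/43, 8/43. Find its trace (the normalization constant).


tr(M) = sum of eigenvalues
= 6/43 + 6/43 + 1/43 + 10/43 + 8/43 + 8/43
= 39/43
= 0.9070

0.9070


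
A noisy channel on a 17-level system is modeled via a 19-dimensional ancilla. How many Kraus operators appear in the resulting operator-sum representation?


Tracing out the environment in an orthonormal basis {|i>_E} gives Kraus operators K_i = <i|_E U |0>_E.
Number of Kraus operators = dim(H_env) = d_env
= 19

19


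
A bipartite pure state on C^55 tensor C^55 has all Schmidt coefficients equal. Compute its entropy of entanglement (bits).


For a maximally entangled state in d x d:
S = log2(d) = log2(55)
= 5.7814

5.7814


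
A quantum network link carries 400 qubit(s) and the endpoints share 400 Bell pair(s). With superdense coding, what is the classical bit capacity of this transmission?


Superdense coding allows 2 classical bits per shared entangled pair.
400 pair(s) -> 2 * 400 = 800 classical bits

800


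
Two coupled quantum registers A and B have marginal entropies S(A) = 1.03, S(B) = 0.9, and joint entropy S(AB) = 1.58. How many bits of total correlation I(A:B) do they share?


I(A:B) = S(A) + S(B) - S(AB)
= 1.03 + 0.9 - 1.58
= 0.3500

0.3500


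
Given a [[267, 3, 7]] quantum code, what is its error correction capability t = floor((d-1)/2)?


Code parameters: [[267, 3, 7]], distance d = 7.
Number of correctable errors = floor((d-1)/2)
= floor((7 - 1)/2)
= floor(6/2)
= 3

3


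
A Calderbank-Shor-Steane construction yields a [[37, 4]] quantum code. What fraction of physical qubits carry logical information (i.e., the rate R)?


Code rate R = k/n
= 4/37
= 0.1081

0.1081


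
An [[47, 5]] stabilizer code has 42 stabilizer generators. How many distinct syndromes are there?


Each stabilizer generator gives a binary (+1 or -1) measurement outcome.
With 42 independent generators:
Total syndromes = 2^42
= 4398046511104

4398046511104


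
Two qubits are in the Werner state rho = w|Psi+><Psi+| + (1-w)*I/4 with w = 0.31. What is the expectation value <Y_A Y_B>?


|Psi+> = (|01> + |10>)/sqrt(2)
For the pure Bell state, <Y_A Y_B> = +1 (Bell-state Pauli correlator).
The maximally-mixed part I/4 has tr(I/4 * P tensor P) = 0 for any traceless Pauli P.
So <Y_A Y_B>_rho = w * (+1) + (1 - w) * 0
= 0.31 * (+1)
= 0.3100

0.3100


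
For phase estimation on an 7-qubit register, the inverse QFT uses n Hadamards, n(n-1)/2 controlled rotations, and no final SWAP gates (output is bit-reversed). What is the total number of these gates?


Hadamard gates: 7
Controlled rotations: n*(n-1)/2 = 7*6/2 = 21
SWAP gates: 0 (omitted)
Total = 7 + 21
= 28

28


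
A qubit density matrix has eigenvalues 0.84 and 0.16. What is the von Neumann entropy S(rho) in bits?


S = -p*log2(p) - (1-p)*log2(1-p)
p = 0.8400, 1-p = 0.1600
= -0.8400 * log2(0.8400) - 0.1600 * log2(0.1600)
= -(-0.2113) - (-0.4230)
= 0.6343

0.6343


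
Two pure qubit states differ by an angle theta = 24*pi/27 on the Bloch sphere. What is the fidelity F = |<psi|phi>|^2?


For states separated by angle theta on Bloch sphere:
F = cos^2(theta/2)
theta = 24*pi/27 = 2.7925
theta/2 = 1.3963
cos(theta/2) = 0.1736
F = 0.0302

0.0302


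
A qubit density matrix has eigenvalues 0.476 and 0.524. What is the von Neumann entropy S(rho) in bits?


S = -p*log2(p) - (1-p)*log2(1-p)
p = 0.4760, 1-p = 0.5240
= -0.4760 * log2(0.4760) - 0.5240 * log2(0.5240)
= -(-0.5098) - (-0.4886)
= 0.9983

0.9983


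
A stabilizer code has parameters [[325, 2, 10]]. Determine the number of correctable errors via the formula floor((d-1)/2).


Code parameters: [[325, 2, 10]], distance d = 10.
Number of correctable errors = floor((d-1)/2)
= floor((10 - 1)/2)
= floor(9/2)
= 4

4


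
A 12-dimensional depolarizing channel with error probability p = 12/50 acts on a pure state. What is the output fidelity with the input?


F = (1-p) + p/d
= (1 - 0.2400) + 0.2400/12
= 0.7600 + 0.0200
= 0.7800

0.7800


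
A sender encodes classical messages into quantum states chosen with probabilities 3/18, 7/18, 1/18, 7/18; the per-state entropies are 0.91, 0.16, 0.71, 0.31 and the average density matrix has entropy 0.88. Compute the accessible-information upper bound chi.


chi = S(rho) - sum_i p_i * S(rho_i)
Weighted entropy = 3/18 * 0.91 + 7/18 * 0.16 + 1/18 * 0.71 + 7/18 * 0.31
= 0.3739
chi = 0.88 - 0.3739
= 0.5061

0.5061


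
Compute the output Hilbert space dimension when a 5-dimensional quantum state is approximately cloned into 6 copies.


Output space = H^(tensor 6) where dim(H) = 5
dim = 5^6
= 25 (after 2 factors)
= 125 (after 3 factors)
= 625 (after 4 factors)
= 3125 (after 5 factors)
= 15625 (after 6 factors)
= 15625

15625


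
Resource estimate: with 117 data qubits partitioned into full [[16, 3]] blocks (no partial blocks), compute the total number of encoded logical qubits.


Each code block uses 16 physical qubits for 3 logical qubit(s).
Number of complete blocks = floor(117 / 16) = 7
Logical qubits = 7 * 3
= 21

21


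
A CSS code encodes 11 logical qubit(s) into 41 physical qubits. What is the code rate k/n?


Code rate R = k/n
= 11/41
= 0.2683

0.2683


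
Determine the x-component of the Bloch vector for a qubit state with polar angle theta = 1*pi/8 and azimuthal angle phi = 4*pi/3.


theta = 0.3927, phi = 4.1888
r_x = sin(theta)*cos(phi) = 0.3827 * -0.5000
r_x = -0.1913

-0.1913


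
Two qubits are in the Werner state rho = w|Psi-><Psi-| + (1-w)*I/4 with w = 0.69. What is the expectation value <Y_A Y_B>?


|Psi-> = (|01> - |10>)/sqrt(2)
For the pure Bell state, <Y_A Y_B> = -1 (Bell-state Pauli correlator).
The maximally-mixed part I/4 has tr(I/4 * P tensor P) = 0 for any traceless Pauli P.
So <Y_A Y_B>_rho = w * (-1) + (1 - w) * 0
= 0.69 * (-1)
= -0.6900

-0.6900


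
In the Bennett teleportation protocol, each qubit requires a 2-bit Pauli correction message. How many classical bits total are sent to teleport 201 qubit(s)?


Quantum teleportation requires 2 classical bits per qubit teleported.
201 qubit(s) -> 2 * 201 = 402 classical bits

402


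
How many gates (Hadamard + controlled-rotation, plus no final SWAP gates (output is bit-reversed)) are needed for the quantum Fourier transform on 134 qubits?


Hadamard gates: 134
Controlled rotations: n*(n-1)/2 = 134*133/2 = 8911
SWAP gates: 0 (omitted)
Total = 134 + 8911
= 9045

9045


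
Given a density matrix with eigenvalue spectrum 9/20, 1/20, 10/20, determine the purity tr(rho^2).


tr(rho^2) = sum of eigenvalues squared
= (9/20)^2 + (1/20)^2 + (10/20)^2
= (81 + 1 + 100) / 400
= 182/400
= 0.4550

0.4550


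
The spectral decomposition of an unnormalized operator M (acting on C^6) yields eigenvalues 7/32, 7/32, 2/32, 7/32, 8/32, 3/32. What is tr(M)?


tr(M) = sum of eigenvalues
= 7/32 + 7/32 + 2/32 + 7/32 + 8/32 + 3/32
= 34/32
= 1.0625

1.0625


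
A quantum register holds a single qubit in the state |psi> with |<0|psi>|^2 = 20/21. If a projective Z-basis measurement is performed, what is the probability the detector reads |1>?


|alpha|^2 = 20/21 = 0.9524
|beta|^2 = 1 - 20/21 = 1/21 = 0.0476
P(|1>) = |beta|^2 = 0.0476

0.0476


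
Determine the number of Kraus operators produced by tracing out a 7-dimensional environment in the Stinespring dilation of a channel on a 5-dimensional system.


Tracing out the environment in an orthonormal basis {|i>_E} gives Kraus operators K_i = <i|_E U |0>_E.
Number of Kraus operators = dim(H_env) = d_env
= 7

7


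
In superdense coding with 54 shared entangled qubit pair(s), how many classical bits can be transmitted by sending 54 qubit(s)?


Superdense coding allows 2 classical bits per shared entangled pair.
54 pair(s) -> 2 * 54 = 108 classical bits

108


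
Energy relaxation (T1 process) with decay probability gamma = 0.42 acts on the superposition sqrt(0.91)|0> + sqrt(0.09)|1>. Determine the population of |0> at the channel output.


For amplitude damping with parameter gamma on state sqrt(a)|0> + sqrt(b)|1>:
alpha^2 = 0.91, beta^2 = 0.09
P(|0>) = alpha^2 + gamma * beta^2
= 0.91 + 0.42 * 0.09
= 0.91 + 0.0378
= 0.9478

0.9478


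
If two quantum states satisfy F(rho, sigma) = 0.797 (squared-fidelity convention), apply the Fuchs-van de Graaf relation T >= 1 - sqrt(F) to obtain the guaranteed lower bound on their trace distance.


Fuchs-van de Graaf (squared-fidelity convention): 1 - sqrt(F) <= T <= sqrt(1 - F).
Lower bound: T >= 1 - sqrt(F)
sqrt(F) = sqrt(0.797) = 0.8927
T >= 1 - 0.8927
T >= 0.1073

0.1073


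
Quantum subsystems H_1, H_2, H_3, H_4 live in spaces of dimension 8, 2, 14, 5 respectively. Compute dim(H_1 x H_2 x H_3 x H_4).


dim(H_1 x H_2 x H_3 x H_4) = 8 * 2 * 14 * 5
= 16 * 14 * 5
= 224 * 5
= 1120

1120
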